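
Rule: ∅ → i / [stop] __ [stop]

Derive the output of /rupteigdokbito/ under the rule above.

/p/ and /t/ form a stop–stop cluster, so [i] is inserted between them.
/g/ and /d/ form a stop–stop cluster, so [i] is inserted between them.
/k/ and /b/ form a stop–stop cluster, so [i] is inserted between them.
Surface form: [rupiteigidokibito].

rupiteigidokibito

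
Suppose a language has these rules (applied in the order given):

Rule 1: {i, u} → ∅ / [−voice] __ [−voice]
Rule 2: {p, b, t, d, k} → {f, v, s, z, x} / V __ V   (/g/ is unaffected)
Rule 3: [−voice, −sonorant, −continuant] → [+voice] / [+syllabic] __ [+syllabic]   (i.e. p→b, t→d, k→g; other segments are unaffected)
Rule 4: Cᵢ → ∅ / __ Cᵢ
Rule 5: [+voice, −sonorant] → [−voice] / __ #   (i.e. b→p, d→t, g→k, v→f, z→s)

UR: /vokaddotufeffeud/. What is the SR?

voxadotfefeut

Rule 1 (high vowel syncope): /u/ is a high vowel flanked by voiceless consonants /t/ and /f/, so it deletes. /vokaddotufeffeud/ → vokaddotfeffeud.
Rule 2 (intervocalic spirantization): /k/ is a stop between vowels /o/ and /a/, so it spirantizes to the fricative [x]. /vokaddotfeffeud/ → voxaddotfeffeud.
Rule 3 (intervocalic voicing): no segment meets the environment; /voxaddotfeffeud/ is unchanged.
Rule 4 (degemination): /dd/ is a geminate; the first /d/ deletes. /ff/ is a geminate; the first /f/ deletes. /voxaddotfeffeud/ → voxadotfefeud.
Rule 5 (final devoicing): /d/ is a voiced obstruent in word-final position, so it devoices to [t]. /voxadotfefeud/ → voxadotfefeut.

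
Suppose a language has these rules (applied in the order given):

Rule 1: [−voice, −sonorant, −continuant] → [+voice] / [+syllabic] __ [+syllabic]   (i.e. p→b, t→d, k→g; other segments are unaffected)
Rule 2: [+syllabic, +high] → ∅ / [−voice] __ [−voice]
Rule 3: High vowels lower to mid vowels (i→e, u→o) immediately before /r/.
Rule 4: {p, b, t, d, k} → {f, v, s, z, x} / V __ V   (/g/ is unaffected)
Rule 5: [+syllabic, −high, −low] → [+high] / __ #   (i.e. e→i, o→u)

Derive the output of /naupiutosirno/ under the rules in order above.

Rule 1 (intervocalic voicing): /p/ is a voiceless stop between vowels /u/ and /i/, so it voices to [b]. /t/ is a voiceless stop between vowels /u/ and /o/, so it voices to [d]. /naupiutosirno/ → naubiudosirno.
Rule 2 (high vowel syncope): no segment meets the environment; /naubiudosirno/ is unchanged.
Rule 3 (pre-rhotic lowering): /i/ is a high vowel immediately before /r/, so it lowers to [e]. /naubiudosirno/ → naubiudoserno.
Rule 4 (intervocalic spirantization): /b/ is a stop between vowels /u/ and /i/, so it spirantizes to the fricative [v]. /d/ is a stop between vowels /u/ and /o/, so it spirantizes to the fricative [z]. /naubiudoserno/ → nauviuzoserno.
Rule 5 (final vowel raising): /o/ is a mid vowel in word-final position, so it raises to [u]. /nauviuzoserno/ → nauviuzosernu.

nauviuzosernu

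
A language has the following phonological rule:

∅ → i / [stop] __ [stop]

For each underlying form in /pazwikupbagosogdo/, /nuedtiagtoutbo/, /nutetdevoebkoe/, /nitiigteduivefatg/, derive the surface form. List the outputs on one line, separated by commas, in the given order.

/pazwikupbagosogdo/: /p/ and /b/ form a stop–stop cluster, so [i] is inserted between them. /g/ and /d/ form a stop–stop cluster, so [i] is inserted between them. → [pazwikupibagosogido].
/nuedtiagtoutbo/: /d/ and /t/ form a stop–stop cluster, so [i] is inserted between them. /g/ and /t/ form a stop–stop cluster, so [i] is inserted between them. /t/ and /b/ form a stop–stop cluster, so [i] is inserted between them. → [nueditiagitoutibo].
/nutetdevoebkoe/: /t/ and /d/ form a stop–stop cluster, so [i] is inserted between them. /b/ and /k/ form a stop–stop cluster, so [i] is inserted between them. → [nutetidevoebikoe].
/nitiigteduivefatg/: /g/ and /t/ form a stop–stop cluster, so [i] is inserted between them. /t/ and /g/ form a stop–stop cluster, so [i] is inserted between them. → [nitiigiteduivefatig].

pazwikupibagosogido, nueditiagitoutibo, nutetidevoebikoe, nitiigiteduivefatig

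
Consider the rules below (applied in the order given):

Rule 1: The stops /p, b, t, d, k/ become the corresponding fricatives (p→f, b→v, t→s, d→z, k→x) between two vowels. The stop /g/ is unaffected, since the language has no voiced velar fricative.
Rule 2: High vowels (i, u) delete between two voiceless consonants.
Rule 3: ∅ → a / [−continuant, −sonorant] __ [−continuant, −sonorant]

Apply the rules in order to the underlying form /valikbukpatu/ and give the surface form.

valikabukapasu

Rule 1 (intervocalic spirantization): /t/ is a stop between vowels /a/ and /u/, so it spirantizes to the fricative [s]. /valikbukpatu/ → valikbukpasu.
Rule 2 (high vowel syncope): no segment meets the environment; /valikbukpasu/ is unchanged.
Rule 3 (stop-cluster a-epenthesis): /k/ and /b/ form a stop–stop cluster, so [a] is inserted between them. /k/ and /p/ form a stop–stop cluster, so [a] is inserted between them. /valikbukpasu/ → valikabukapasu.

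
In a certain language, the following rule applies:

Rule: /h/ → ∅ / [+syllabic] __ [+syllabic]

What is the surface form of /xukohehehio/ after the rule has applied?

/h/ occurs between vowels /o/ and /e/, so it deletes.
/h/ occurs between vowels /e/ and /e/, so it deletes.
/h/ occurs between vowels /e/ and /i/, so it deletes.
Surface form: [xukoeeio].

xukoeeio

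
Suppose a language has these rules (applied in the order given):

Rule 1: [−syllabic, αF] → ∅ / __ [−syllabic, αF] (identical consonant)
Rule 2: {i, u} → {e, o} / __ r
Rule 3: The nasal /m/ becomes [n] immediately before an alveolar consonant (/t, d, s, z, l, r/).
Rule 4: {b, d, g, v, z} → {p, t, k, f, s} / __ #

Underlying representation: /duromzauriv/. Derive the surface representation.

Rule 1 (degemination): no segment meets the environment; /duromzauriv/ is unchanged.
Rule 2 (pre-rhotic lowering): /u/ is a high vowel immediately before /r/, so it lowers to [o]. /u/ is a high vowel immediately before /r/, so it lowers to [o]. /duromzauriv/ → doromzaoriv.
Rule 3 (nasal place assimilation): /m/ precedes the alveolar consonant /z/, so it assimilates in place to [n]. /doromzaoriv/ → doronzaoriv.
Rule 4 (final devoicing): /v/ is a voiced obstruent in word-final position, so it devoices to [f]. /doronzaoriv/ → doronzaorif.

doronzaorif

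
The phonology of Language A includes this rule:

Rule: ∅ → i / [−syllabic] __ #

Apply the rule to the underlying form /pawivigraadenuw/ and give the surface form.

the form ends in the consonant /w/, so [i] is inserted word-finally.
Surface form: [pawivigraadenuwi].

pawivigraadenuwi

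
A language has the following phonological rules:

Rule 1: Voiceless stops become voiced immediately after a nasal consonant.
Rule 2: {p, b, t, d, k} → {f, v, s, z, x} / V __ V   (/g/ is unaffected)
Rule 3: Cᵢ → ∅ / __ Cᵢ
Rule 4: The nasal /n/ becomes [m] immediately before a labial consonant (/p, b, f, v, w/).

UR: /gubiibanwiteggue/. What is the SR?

guviivamwisegue

Rule 1 (post-nasal voicing): no segment meets the environment; /gubiibanwiteggue/ is unchanged.
Rule 2 (intervocalic spirantization): /b/ is a stop between vowels /u/ and /i/, so it spirantizes to the fricative [v]. /b/ is a stop between vowels /i/ and /a/, so it spirantizes to the fricative [v]. /t/ is a stop between vowels /i/ and /e/, so it spirantizes to the fricative [s]. /gubiibanwiteggue/ → guviivanwiseggue.
Rule 3 (degemination): /gg/ is a geminate; the first /g/ deletes. /guviivanwiseggue/ → guviivanwisegue.
Rule 4 (nasal place assimilation): /n/ precedes the labial consonant /w/, so it assimilates in place to [m]. /guviivanwisegue/ → guviivamwisegue.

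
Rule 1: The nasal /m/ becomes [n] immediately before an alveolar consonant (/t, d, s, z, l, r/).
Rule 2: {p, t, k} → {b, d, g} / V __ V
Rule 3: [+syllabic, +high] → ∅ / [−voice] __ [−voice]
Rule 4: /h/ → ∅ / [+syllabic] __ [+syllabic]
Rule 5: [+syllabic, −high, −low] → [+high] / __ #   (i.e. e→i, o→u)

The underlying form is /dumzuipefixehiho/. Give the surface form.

dunzuibefxehhu

Rule 1 (nasal place assimilation): /m/ precedes the alveolar consonant /z/, so it assimilates in place to [n]. /dumzuipefixehiho/ → dunzuipefixehiho.
Rule 2 (intervocalic voicing): /p/ is a voiceless stop between vowels /i/ and /e/, so it voices to [b]. /dunzuipefixehiho/ → dunzuibefixehiho.
Rule 3 (high vowel syncope): /i/ is a high vowel flanked by voiceless consonants /f/ and /x/, so it deletes. /i/ is a high vowel flanked by voiceless consonants /h/ and /h/, so it deletes. /dunzuibefixehiho/ → dunzuibefxehho.
Rule 4 (intervocalic h-deletion): no segment meets the environment; /dunzuibefxehho/ is unchanged.
Rule 5 (final vowel raising): /o/ is a mid vowel in word-final position, so it raises to [u]. /dunzuibefxehho/ → dunzuibefxehhu.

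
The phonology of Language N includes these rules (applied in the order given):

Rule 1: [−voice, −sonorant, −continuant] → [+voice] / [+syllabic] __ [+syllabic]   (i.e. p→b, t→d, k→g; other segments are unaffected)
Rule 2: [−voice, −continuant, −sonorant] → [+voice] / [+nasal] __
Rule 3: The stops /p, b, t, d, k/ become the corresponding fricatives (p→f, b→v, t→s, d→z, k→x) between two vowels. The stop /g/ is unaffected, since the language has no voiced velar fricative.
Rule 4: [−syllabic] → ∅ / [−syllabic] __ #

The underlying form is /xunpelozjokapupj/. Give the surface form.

xunbelozjogavup

Rule 1 (intervocalic voicing): /k/ is a voiceless stop between vowels /o/ and /a/, so it voices to [g]. /p/ is a voiceless stop between vowels /a/ and /u/, so it voices to [b]. /xunpelozjokapupj/ → xunpelozjogabupj.
Rule 2 (post-nasal voicing): /p/ is a voiceless stop immediately after the nasal /n/, so it voices to [b]. /xunpelozjogabupj/ → xunbelozjogabupj.
Rule 3 (intervocalic spirantization): /b/ is a stop between vowels /a/ and /u/, so it spirantizes to the fricative [v]. /xunbelozjogabupj/ → xunbelozjogavupj.
Rule 4 (final cluster simplification): /j/ is the second consonant of a word-final cluster /pj/, so it deletes. /xunbelozjogavupj/ → xunbelozjogavup.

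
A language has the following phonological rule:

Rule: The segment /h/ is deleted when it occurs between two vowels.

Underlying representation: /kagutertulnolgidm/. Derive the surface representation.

No segment of /kagutertulnolgidm/ meets the structural description of the rule, so the form surfaces unchanged.

kagutertulnolgidm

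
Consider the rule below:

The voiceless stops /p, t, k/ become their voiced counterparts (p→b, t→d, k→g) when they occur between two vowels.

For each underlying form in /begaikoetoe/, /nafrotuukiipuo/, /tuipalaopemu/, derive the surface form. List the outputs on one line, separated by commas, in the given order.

/begaikoetoe/: /k/ is a voiceless stop between vowels /i/ and /o/, so it voices to [g]. /t/ is a voiceless stop between vowels /e/ and /o/, so it voices to [d]. → [begaigoedoe].
/nafrotuukiipuo/: /t/ is a voiceless stop between vowels /o/ and /u/, so it voices to [d]. /k/ is a voiceless stop between vowels /u/ and /i/, so it voices to [g]. /p/ is a voiceless stop between vowels /i/ and /u/, so it voices to [b]. → [nafroduugiibuo].
/tuipalaopemu/: /p/ is a voiceless stop between vowels /i/ and /a/, so it voices to [b]. /p/ is a voiceless stop between vowels /o/ and /e/, so it voices to [b]. → [tuibalaobemu].

begaigoedoe, nafroduugiibuo, tuibalaobemu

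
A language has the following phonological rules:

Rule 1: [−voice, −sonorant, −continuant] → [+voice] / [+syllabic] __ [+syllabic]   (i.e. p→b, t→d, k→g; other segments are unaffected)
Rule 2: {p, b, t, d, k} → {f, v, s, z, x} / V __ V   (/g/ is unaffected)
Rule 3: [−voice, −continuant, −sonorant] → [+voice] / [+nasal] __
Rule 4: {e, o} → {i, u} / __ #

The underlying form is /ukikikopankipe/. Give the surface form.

ugigigovangivi

Rule 1 (intervocalic voicing): /k/ is a voiceless stop between vowels /u/ and /i/, so it voices to [g]. /k/ is a voiceless stop between vowels /i/ and /i/, so it voices to [g]. /k/ is a voiceless stop between vowels /i/ and /o/, so it voices to [g]. /p/ is a voiceless stop between vowels /o/ and /a/, so it voices to [b]. /p/ is a voiceless stop between vowels /i/ and /e/, so it voices to [b]. /ukikikopankipe/ → ugigigobankibe.
Rule 2 (intervocalic spirantization): /b/ is a stop between vowels /o/ and /a/, so it spirantizes to the fricative [v]. /b/ is a stop between vowels /i/ and /e/, so it spirantizes to the fricative [v]. /ugigigobankibe/ → ugigigovankive.
Rule 3 (post-nasal voicing): /k/ is a voiceless stop immediately after the nasal /n/, so it voices to [g]. /ugigigovankive/ → ugigigovangive.
Rule 4 (final vowel raising): /e/ is a mid vowel in word-final position, so it raises to [i]. /ugigigovangive/ → ugigigovangivi.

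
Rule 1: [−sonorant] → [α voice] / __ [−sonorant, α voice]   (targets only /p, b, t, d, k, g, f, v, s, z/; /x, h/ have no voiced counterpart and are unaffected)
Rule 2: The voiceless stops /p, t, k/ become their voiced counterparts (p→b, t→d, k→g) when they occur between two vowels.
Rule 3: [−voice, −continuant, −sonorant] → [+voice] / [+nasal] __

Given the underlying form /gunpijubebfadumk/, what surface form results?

Rule 1 (regressive voicing assimilation): /b/ precedes the voiceless obstruent /f/, so it devoices to [p] by assimilation. /gunpijubebfadumk/ → gunpijubepfadumk.
Rule 2 (intervocalic voicing): no segment meets the environment; /gunpijubepfadumk/ is unchanged.
Rule 3 (post-nasal voicing): /p/ is a voiceless stop immediately after the nasal /n/, so it voices to [b]. /k/ is a voiceless stop immediately after the nasal /m/, so it voices to [g]. /gunpijubepfadumk/ → gunbijubepfadumg.

gunbijubepfadumg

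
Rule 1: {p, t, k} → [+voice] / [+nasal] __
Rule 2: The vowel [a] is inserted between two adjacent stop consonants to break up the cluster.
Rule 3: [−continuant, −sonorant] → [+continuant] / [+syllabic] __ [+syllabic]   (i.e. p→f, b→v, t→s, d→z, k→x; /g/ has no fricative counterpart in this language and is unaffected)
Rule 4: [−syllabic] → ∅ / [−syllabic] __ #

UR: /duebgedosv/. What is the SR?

Rule 1 (post-nasal voicing): no segment meets the environment; /duebgedosv/ is unchanged.
Rule 2 (stop-cluster a-epenthesis): /b/ and /g/ form a stop–stop cluster, so [a] is inserted between them. /duebgedosv/ → duebagedosv.
Rule 3 (intervocalic spirantization): /b/ is a stop between vowels /e/ and /a/, so it spirantizes to the fricative [v]. /d/ is a stop between vowels /e/ and /o/, so it spirantizes to the fricative [z]. /duebagedosv/ → duevagezosv.
Rule 4 (final cluster simplification): /v/ is the second consonant of a word-final cluster /sv/, so it deletes. /duevagezosv/ → duevagezos.

duevagezos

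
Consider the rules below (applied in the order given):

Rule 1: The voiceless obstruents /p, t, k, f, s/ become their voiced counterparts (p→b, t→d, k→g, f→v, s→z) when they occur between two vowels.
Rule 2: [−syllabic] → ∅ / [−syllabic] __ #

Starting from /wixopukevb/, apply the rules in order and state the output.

Rule 1 (intervocalic voicing): /p/ is a voiceless obstruent between vowels /o/ and /u/, so it voices to [b]. /k/ is a voiceless obstruent between vowels /u/ and /e/, so it voices to [g]. /wixopukevb/ → wixobugevb.
Rule 2 (final cluster simplification): /b/ is the second consonant of a word-final cluster /vb/, so it deletes. /wixobugevb/ → wixobugev.

wixobugev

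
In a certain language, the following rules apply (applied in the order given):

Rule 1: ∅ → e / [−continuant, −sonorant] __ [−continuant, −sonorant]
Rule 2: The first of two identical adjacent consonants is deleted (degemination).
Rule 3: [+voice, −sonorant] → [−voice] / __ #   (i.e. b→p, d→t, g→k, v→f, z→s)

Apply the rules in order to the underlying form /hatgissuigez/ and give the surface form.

Rule 1 (stop-cluster e-epenthesis): /t/ and /g/ form a stop–stop cluster, so [e] is inserted between them. /hatgissuigez/ → hategissuigez.
Rule 2 (degemination): /ss/ is a geminate; the first /s/ deletes. /hategissuigez/ → hategisuigez.
Rule 3 (final devoicing): /z/ is a voiced obstruent in word-final position, so it devoices to [s]. /hategisuigez/ → hategisuiges.

hategisuiges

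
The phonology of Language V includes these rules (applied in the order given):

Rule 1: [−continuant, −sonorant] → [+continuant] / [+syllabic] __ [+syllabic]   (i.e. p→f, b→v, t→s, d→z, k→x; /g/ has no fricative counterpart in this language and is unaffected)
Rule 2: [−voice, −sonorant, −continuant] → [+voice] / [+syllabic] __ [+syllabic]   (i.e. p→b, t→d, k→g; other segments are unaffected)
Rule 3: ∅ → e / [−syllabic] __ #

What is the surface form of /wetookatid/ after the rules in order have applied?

wesooxaside

Rule 1 (intervocalic spirantization): /t/ is a stop between vowels /e/ and /o/, so it spirantizes to the fricative [s]. /k/ is a stop between vowels /o/ and /a/, so it spirantizes to the fricative [x]. /t/ is a stop between vowels /a/ and /i/, so it spirantizes to the fricative [s]. /wetookatid/ → wesooxasid.
Rule 2 (intervocalic voicing): no segment meets the environment; /wesooxasid/ is unchanged.
Rule 3 (final e-epenthesis): the form ends in the consonant /d/, so [e] is inserted word-finally. /wesooxasid/ → wesooxaside.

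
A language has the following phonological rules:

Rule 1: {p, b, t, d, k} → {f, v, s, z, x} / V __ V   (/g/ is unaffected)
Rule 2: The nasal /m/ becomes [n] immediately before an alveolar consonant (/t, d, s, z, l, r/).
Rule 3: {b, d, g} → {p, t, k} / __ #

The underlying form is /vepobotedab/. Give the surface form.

Rule 1 (intervocalic spirantization): /p/ is a stop between vowels /e/ and /o/, so it spirantizes to the fricative [f]. /b/ is a stop between vowels /o/ and /o/, so it spirantizes to the fricative [v]. /t/ is a stop between vowels /o/ and /e/, so it spirantizes to the fricative [s]. /d/ is a stop between vowels /e/ and /a/, so it spirantizes to the fricative [z]. /vepobotedab/ → vefovosezab.
Rule 2 (nasal place assimilation): no segment meets the environment; /vefovosezab/ is unchanged.
Rule 3 (final devoicing): /b/ is a voiced stop in word-final position, so it devoices to [p]. /vefovosezab/ → vefovosezap.

vefovosezap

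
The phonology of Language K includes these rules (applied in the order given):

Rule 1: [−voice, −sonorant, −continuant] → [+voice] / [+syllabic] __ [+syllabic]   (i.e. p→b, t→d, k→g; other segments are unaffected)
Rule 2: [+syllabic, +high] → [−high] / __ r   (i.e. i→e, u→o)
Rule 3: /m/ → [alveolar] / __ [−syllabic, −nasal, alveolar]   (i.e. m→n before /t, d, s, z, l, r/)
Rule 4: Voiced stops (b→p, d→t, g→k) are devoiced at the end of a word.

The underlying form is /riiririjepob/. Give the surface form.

riererijebop

Rule 1 (intervocalic voicing): /p/ is a voiceless stop between vowels /e/ and /o/, so it voices to [b]. /riiririjepob/ → riiririjebob.
Rule 2 (pre-rhotic lowering): /i/ is a high vowel immediately before /r/, so it lowers to [e]. /i/ is a high vowel immediately before /r/, so it lowers to [e]. /riiririjebob/ → riererijebob.
Rule 3 (nasal place assimilation): no segment meets the environment; /riererijebob/ is unchanged.
Rule 4 (final devoicing): /b/ is a voiced stop in word-final position, so it devoices to [p]. /riererijebob/ → riererijebop.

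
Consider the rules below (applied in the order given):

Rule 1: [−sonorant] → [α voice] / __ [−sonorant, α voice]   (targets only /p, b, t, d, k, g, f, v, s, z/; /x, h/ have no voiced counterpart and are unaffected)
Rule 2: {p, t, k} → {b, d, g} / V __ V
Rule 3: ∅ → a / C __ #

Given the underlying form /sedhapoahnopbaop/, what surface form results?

Rule 1 (regressive voicing assimilation): /d/ precedes the voiceless obstruent /h/, so it devoices to [t] by assimilation. /p/ precedes the voiced obstruent /b/, so it voices to [b] by assimilation. /sedhapoahnopbaop/ → sethapoahnobbaop.
Rule 2 (intervocalic voicing): /p/ is a voiceless stop between vowels /a/ and /o/, so it voices to [b]. /sethapoahnobbaop/ → sethaboahnobbaop.
Rule 3 (final a-epenthesis): the form ends in the consonant /p/, so [a] is inserted word-finally. /sethaboahnobbaop/ → sethaboahnobbaopa.

sethaboahnobbaopa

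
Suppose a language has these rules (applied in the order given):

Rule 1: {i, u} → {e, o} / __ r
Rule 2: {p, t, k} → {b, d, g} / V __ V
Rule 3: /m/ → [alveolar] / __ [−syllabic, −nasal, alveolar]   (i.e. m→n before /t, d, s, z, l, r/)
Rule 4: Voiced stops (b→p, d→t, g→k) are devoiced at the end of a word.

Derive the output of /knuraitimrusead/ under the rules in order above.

knoraidinruseat

Rule 1 (pre-rhotic lowering): /u/ is a high vowel immediately before /r/, so it lowers to [o]. /knuraitimrusead/ → knoraitimrusead.
Rule 2 (intervocalic voicing): /t/ is a voiceless stop between vowels /i/ and /i/, so it voices to [d]. /knoraitimrusead/ → knoraidimrusead.
Rule 3 (nasal place assimilation): /m/ precedes the alveolar consonant /r/, so it assimilates in place to [n]. /knoraidimrusead/ → knoraidinrusead.
Rule 4 (final devoicing): /d/ is a voiced stop in word-final position, so it devoices to [t]. /knoraidinrusead/ → knoraidinruseat.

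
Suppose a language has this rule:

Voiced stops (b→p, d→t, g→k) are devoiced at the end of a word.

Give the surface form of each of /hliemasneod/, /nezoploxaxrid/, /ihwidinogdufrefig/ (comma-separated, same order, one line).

/hliemasneod/: /d/ is a voiced stop in word-final position, so it devoices to [t]. → [hliemasneot].
/nezoploxaxrid/: /d/ is a voiced stop in word-final position, so it devoices to [t]. → [nezoploxaxrit].
/ihwidinogdufrefig/: /g/ is a voiced stop in word-final position, so it devoices to [k]. → [ihwidinogdufrefik].

hliemasneot, nezoploxaxrit, ihwidinogdufrefik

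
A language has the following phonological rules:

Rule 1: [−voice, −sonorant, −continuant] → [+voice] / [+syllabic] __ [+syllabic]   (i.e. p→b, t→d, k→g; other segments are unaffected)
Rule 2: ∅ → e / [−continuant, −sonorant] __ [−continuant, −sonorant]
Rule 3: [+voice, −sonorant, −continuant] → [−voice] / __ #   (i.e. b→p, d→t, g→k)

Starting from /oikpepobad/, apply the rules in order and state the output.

Rule 1 (intervocalic voicing): /p/ is a voiceless stop between vowels /e/ and /o/, so it voices to [b]. /oikpepobad/ → oikpebobad.
Rule 2 (stop-cluster e-epenthesis): /k/ and /p/ form a stop–stop cluster, so [e] is inserted between them. /oikpebobad/ → oikepebobad.
Rule 3 (final devoicing): /d/ is a voiced stop in word-final position, so it devoices to [t]. /oikepebobad/ → oikepebobat.

oikepebobat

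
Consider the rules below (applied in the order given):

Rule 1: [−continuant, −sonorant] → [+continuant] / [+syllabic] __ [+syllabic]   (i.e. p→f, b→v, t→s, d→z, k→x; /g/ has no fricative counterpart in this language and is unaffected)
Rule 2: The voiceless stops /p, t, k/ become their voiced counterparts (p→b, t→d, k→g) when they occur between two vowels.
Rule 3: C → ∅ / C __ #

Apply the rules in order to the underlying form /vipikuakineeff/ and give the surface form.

Rule 1 (intervocalic spirantization): /p/ is a stop between vowels /i/ and /i/, so it spirantizes to the fricative [f]. /k/ is a stop between vowels /i/ and /u/, so it spirantizes to the fricative [x]. /k/ is a stop between vowels /a/ and /i/, so it spirantizes to the fricative [x]. /vipikuakineeff/ → vifixuaxineeff.
Rule 2 (intervocalic voicing): no segment meets the environment; /vifixuaxineeff/ is unchanged.
Rule 3 (final cluster simplification): /f/ is the second consonant of a word-final cluster /ff/, so it deletes. /vifixuaxineeff/ → vifixuaxineef.

vifixuaxineef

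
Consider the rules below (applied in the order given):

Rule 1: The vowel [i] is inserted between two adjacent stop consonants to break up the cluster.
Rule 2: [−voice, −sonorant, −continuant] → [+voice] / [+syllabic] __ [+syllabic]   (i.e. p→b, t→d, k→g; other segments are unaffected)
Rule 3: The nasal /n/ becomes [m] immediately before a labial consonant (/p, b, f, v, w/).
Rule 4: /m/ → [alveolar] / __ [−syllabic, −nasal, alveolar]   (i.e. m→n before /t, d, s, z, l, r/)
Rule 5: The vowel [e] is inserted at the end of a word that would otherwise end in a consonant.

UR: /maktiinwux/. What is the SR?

Rule 1 (stop-cluster i-epenthesis): /k/ and /t/ form a stop–stop cluster, so [i] is inserted between them. /maktiinwux/ → makitiinwux.
Rule 2 (intervocalic voicing): /k/ is a voiceless stop between vowels /a/ and /i/, so it voices to [g]. /t/ is a voiceless stop between vowels /i/ and /i/, so it voices to [d]. /makitiinwux/ → magidiinwux.
Rule 3 (nasal place assimilation): /n/ precedes the labial consonant /w/, so it assimilates in place to [m]. /magidiinwux/ → magidiimwux.
Rule 4 (nasal place assimilation): no segment meets the environment; /magidiimwux/ is unchanged.
Rule 5 (final e-epenthesis): the form ends in the consonant /x/, so [e] is inserted word-finally. /magidiimwux/ → magidiimwuxe.

magidiimwuxe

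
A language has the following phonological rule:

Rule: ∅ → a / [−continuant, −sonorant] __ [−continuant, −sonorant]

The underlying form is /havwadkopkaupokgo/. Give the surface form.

havwadakopakaupokago

/d/ and /k/ form a stop–stop cluster, so [a] is inserted between them.
/p/ and /k/ form a stop–stop cluster, so [a] is inserted between them.
/k/ and /g/ form a stop–stop cluster, so [a] is inserted between them.
Surface form: [havwadakopakaupokago].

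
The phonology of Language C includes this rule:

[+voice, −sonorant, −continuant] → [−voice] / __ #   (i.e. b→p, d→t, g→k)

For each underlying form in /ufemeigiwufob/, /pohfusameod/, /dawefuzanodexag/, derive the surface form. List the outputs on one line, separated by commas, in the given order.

/ufemeigiwufob/: /b/ is a voiced stop in word-final position, so it devoices to [p]. → [ufemeigiwufop].
/pohfusameod/: /d/ is a voiced stop in word-final position, so it devoices to [t]. → [pohfusameot].
/dawefuzanodexag/: /g/ is a voiced stop in word-final position, so it devoices to [k]. → [dawefuzanodexak].

ufemeigiwufop, pohfusameot, dawefuzanodexak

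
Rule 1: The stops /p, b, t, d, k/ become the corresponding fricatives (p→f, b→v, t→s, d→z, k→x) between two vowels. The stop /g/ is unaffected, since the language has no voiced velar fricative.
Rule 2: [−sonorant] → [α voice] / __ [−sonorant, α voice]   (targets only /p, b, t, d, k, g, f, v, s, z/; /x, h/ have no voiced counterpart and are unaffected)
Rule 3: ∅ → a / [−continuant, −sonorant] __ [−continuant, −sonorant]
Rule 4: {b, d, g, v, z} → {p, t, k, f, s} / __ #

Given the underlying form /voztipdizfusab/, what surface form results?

vostibadisfusap

Rule 1 (intervocalic spirantization): no segment meets the environment; /voztipdizfusab/ is unchanged.
Rule 2 (regressive voicing assimilation): /z/ precedes the voiceless obstruent /t/, so it devoices to [s] by assimilation. /p/ precedes the voiced obstruent /d/, so it voices to [b] by assimilation. /z/ precedes the voiceless obstruent /f/, so it devoices to [s] by assimilation. /voztipdizfusab/ → vostibdisfusab.
Rule 3 (stop-cluster a-epenthesis): /b/ and /d/ form a stop–stop cluster, so [a] is inserted between them. /vostibdisfusab/ → vostibadisfusab.
Rule 4 (final devoicing): /b/ is a voiced obstruent in word-final position, so it devoices to [p]. /vostibadisfusab/ → vostibadisfusap.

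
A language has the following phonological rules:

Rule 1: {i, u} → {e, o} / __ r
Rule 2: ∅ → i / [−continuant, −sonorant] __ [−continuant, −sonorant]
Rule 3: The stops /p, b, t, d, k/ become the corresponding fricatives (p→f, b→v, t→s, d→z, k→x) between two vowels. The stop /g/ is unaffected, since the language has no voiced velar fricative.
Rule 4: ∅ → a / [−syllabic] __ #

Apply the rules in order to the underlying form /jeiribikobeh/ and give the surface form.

jeerivixoveha

Rule 1 (pre-rhotic lowering): /i/ is a high vowel immediately before /r/, so it lowers to [e]. /jeiribikobeh/ → jeeribikobeh.
Rule 2 (stop-cluster i-epenthesis): no segment meets the environment; /jeeribikobeh/ is unchanged.
Rule 3 (intervocalic spirantization): /b/ is a stop between vowels /i/ and /i/, so it spirantizes to the fricative [v]. /k/ is a stop between vowels /i/ and /o/, so it spirantizes to the fricative [x]. /b/ is a stop between vowels /o/ and /e/, so it spirantizes to the fricative [v]. /jeeribikobeh/ → jeerivixoveh.
Rule 4 (final a-epenthesis): the form ends in the consonant /h/, so [a] is inserted word-finally. /jeerivixoveh/ → jeerivixoveha.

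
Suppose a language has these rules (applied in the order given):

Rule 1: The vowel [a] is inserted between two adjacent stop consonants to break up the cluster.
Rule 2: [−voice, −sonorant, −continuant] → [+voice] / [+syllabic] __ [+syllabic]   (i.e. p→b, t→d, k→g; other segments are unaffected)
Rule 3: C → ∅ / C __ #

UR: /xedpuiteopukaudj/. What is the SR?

xedabuideobugaud

Rule 1 (stop-cluster a-epenthesis): /d/ and /p/ form a stop–stop cluster, so [a] is inserted between them. /xedpuiteopukaudj/ → xedapuiteopukaudj.
Rule 2 (intervocalic voicing): /p/ is a voiceless stop between vowels /a/ and /u/, so it voices to [b]. /t/ is a voiceless stop between vowels /i/ and /e/, so it voices to [d]. /p/ is a voiceless stop between vowels /o/ and /u/, so it voices to [b]. /k/ is a voiceless stop between vowels /u/ and /a/, so it voices to [g]. /xedapuiteopukaudj/ → xedabuideobugaudj.
Rule 3 (final cluster simplification): /j/ is the second consonant of a word-final cluster /dj/, so it deletes. /xedabuideobugaudj/ → xedabuideobugaud.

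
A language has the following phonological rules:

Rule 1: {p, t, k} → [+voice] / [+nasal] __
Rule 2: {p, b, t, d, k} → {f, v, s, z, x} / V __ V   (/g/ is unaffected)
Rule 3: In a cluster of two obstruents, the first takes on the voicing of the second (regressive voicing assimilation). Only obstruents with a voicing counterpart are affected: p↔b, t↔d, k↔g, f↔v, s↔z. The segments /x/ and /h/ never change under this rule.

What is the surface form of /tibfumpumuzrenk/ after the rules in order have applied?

tipfumbumuzreng

Rule 1 (post-nasal voicing): /p/ is a voiceless stop immediately after the nasal /m/, so it voices to [b]. /k/ is a voiceless stop immediately after the nasal /n/, so it voices to [g]. /tibfumpumuzrenk/ → tibfumbumuzreng.
Rule 2 (intervocalic spirantization): no segment meets the environment; /tibfumbumuzreng/ is unchanged.
Rule 3 (regressive voicing assimilation): /b/ precedes the voiceless obstruent /f/, so it devoices to [p] by assimilation. /tibfumbumuzreng/ → tipfumbumuzreng.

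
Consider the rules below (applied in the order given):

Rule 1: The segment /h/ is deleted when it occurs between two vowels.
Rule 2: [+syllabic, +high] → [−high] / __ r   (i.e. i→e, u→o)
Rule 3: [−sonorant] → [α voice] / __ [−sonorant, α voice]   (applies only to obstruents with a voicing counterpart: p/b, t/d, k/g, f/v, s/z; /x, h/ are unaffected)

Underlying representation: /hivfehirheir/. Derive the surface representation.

hiffeerheer

Rule 1 (intervocalic h-deletion): /h/ occurs between vowels /e/ and /i/, so it deletes. /hivfehirheir/ → hivfeirheir.
Rule 2 (pre-rhotic lowering): /i/ is a high vowel immediately before /r/, so it lowers to [e]. /i/ is a high vowel immediately before /r/, so it lowers to [e]. /hivfeirheir/ → hivfeerheer.
Rule 3 (regressive voicing assimilation): /v/ precedes the voiceless obstruent /f/, so it devoices to [f] by assimilation. /hivfeerheer/ → hiffeerheer.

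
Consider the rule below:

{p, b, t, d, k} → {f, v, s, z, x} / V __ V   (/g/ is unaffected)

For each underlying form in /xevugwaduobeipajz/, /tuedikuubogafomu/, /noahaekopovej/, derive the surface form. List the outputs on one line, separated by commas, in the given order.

/xevugwaduobeipajz/: /d/ is a stop between vowels /a/ and /u/, so it spirantizes to the fricative [z]. /b/ is a stop between vowels /o/ and /e/, so it spirantizes to the fricative [v]. /p/ is a stop between vowels /i/ and /a/, so it spirantizes to the fricative [f]. → [xevugwazuoveifajz].
/tuedikuubogafomu/: /d/ is a stop between vowels /e/ and /i/, so it spirantizes to the fricative [z]. /k/ is a stop between vowels /i/ and /u/, so it spirantizes to the fricative [x]. /b/ is a stop between vowels /u/ and /o/, so it spirantizes to the fricative [v]. → [tuezixuuvogafomu].
/noahaekopovej/: /k/ is a stop between vowels /e/ and /o/, so it spirantizes to the fricative [x]. /p/ is a stop between vowels /o/ and /o/, so it spirantizes to the fricative [f]. → [noahaexofovej].

xevugwazuoveifajz, tuezixuuvogafomu, noahaexofovej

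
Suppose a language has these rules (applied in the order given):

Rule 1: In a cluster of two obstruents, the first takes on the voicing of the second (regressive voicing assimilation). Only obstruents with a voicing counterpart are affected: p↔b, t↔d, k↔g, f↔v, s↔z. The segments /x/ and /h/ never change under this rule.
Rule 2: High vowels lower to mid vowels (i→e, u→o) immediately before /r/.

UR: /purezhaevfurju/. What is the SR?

Rule 1 (regressive voicing assimilation): /z/ precedes the voiceless obstruent /h/, so it devoices to [s] by assimilation. /v/ precedes the voiceless obstruent /f/, so it devoices to [f] by assimilation. /purezhaevfurju/ → pureshaeffurju.
Rule 2 (pre-rhotic lowering): /u/ is a high vowel immediately before /r/, so it lowers to [o]. /u/ is a high vowel immediately before /r/, so it lowers to [o]. /pureshaeffurju/ → poreshaefforju.

poreshaefforju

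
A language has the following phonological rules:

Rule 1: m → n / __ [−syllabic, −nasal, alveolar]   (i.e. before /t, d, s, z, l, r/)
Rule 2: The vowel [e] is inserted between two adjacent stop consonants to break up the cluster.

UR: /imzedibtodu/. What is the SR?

inzedibetodu

Rule 1 (nasal place assimilation): /m/ precedes the alveolar consonant /z/, so it assimilates in place to [n]. /imzedibtodu/ → inzedibtodu.
Rule 2 (stop-cluster e-epenthesis): /b/ and /t/ form a stop–stop cluster, so [e] is inserted between them. /inzedibtodu/ → inzedibetodu.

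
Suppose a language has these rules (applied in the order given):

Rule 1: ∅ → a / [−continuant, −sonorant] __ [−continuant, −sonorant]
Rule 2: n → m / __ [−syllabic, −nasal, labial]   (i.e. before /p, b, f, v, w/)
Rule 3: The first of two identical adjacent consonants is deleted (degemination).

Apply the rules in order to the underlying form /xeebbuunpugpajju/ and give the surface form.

xeebabuumpugapaju

Rule 1 (stop-cluster a-epenthesis): /b/ and /b/ form a stop–stop cluster, so [a] is inserted between them. /g/ and /p/ form a stop–stop cluster, so [a] is inserted between them. /xeebbuunpugpajju/ → xeebabuunpugapajju.
Rule 2 (nasal place assimilation): /n/ precedes the labial consonant /p/, so it assimilates in place to [m]. /xeebabuunpugapajju/ → xeebabuumpugapajju.
Rule 3 (degemination): /jj/ is a geminate; the first /j/ deletes. /xeebabuumpugapajju/ → xeebabuumpugapaju.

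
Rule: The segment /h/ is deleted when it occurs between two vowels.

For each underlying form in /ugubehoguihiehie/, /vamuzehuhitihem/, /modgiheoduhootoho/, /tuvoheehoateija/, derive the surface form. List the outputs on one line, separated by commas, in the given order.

/ugubehoguihiehie/: /h/ occurs between vowels /e/ and /o/, so it deletes. /h/ occurs between vowels /i/ and /i/, so it deletes. /h/ occurs between vowels /e/ and /i/, so it deletes. → [ugubeoguiieie].
/vamuzehuhitihem/: /h/ occurs between vowels /e/ and /u/, so it deletes. /h/ occurs between vowels /u/ and /i/, so it deletes. /h/ occurs between vowels /i/ and /e/, so it deletes. → [vamuzeuitiem].
/modgiheoduhootoho/: /h/ occurs between vowels /i/ and /e/, so it deletes. /h/ occurs between vowels /u/ and /o/, so it deletes. /h/ occurs between vowels /o/ and /o/, so it deletes. → [modgieoduootoo].
/tuvoheehoateija/: /h/ occurs between vowels /o/ and /e/, so it deletes. /h/ occurs between vowels /e/ and /o/, so it deletes. → [tuvoeeoateija].

ugubeoguiieie, vamuzeuitiem, modgieoduootoo, tuvoeeoateija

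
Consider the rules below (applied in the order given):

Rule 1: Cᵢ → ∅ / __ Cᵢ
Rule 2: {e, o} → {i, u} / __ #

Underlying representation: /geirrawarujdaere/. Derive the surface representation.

geirawarujdaeri

Rule 1 (degemination): /rr/ is a geminate; the first /r/ deletes. /geirrawarujdaere/ → geirawarujdaere.
Rule 2 (final vowel raising): /e/ is a mid vowel in word-final position, so it raises to [i]. /geirawarujdaere/ → geirawarujdaeri.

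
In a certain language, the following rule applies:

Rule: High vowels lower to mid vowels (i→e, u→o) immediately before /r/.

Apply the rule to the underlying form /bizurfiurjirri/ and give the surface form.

/u/ is a high vowel immediately before /r/, so it lowers to [o].
/u/ is a high vowel immediately before /r/, so it lowers to [o].
/i/ is a high vowel immediately before /r/, so it lowers to [e].
Surface form: [bizorfiorjerri].

bizorfiorjerri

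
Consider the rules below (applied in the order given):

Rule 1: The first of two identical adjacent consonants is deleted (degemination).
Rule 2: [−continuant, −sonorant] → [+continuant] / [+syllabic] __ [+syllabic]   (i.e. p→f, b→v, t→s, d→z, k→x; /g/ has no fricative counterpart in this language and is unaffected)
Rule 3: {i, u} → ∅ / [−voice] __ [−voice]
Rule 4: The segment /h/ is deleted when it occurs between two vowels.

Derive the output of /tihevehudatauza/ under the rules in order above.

Rule 1 (degemination): no segment meets the environment; /tihevehudatauza/ is unchanged.
Rule 2 (intervocalic spirantization): /d/ is a stop between vowels /u/ and /a/, so it spirantizes to the fricative [z]. /t/ is a stop between vowels /a/ and /a/, so it spirantizes to the fricative [s]. /tihevehudatauza/ → tihevehuzasauza.
Rule 3 (high vowel syncope): /i/ is a high vowel flanked by voiceless consonants /t/ and /h/, so it deletes. /tihevehuzasauza/ → thevehuzasauza.
Rule 4 (intervocalic h-deletion): /h/ occurs between vowels /e/ and /u/, so it deletes. /thevehuzasauza/ → theveuzasauza.

theveuzasauza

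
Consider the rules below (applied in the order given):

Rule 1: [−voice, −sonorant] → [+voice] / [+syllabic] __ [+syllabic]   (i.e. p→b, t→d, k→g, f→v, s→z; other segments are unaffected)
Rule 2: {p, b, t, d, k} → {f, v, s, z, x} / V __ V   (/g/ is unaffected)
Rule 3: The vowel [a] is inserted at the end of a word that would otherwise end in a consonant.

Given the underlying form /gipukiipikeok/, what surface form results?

Rule 1 (intervocalic voicing): /p/ is a voiceless obstruent between vowels /i/ and /u/, so it voices to [b]. /k/ is a voiceless obstruent between vowels /u/ and /i/, so it voices to [g]. /p/ is a voiceless obstruent between vowels /i/ and /i/, so it voices to [b]. /k/ is a voiceless obstruent between vowels /i/ and /e/, so it voices to [g]. /gipukiipikeok/ → gibugiibigeok.
Rule 2 (intervocalic spirantization): /b/ is a stop between vowels /i/ and /u/, so it spirantizes to the fricative [v]. /b/ is a stop between vowels /i/ and /i/, so it spirantizes to the fricative [v]. /gibugiibigeok/ → givugiivigeok.
Rule 3 (final a-epenthesis): the form ends in the consonant /k/, so [a] is inserted word-finally. /givugiivigeok/ → givugiivigeoka.

givugiivigeoka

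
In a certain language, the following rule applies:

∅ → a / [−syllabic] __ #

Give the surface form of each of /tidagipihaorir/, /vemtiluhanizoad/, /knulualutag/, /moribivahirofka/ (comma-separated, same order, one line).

tidagipihaorira, vemtiluhanizoada, knulualutaga, moribivahirofka

/tidagipihaorir/: the form ends in the consonant /r/, so [a] is inserted word-finally. → [tidagipihaorira].
/vemtiluhanizoad/: the form ends in the consonant /d/, so [a] is inserted word-finally. → [vemtiluhanizoada].
/knulualutag/: the form ends in the consonant /g/, so [a] is inserted word-finally. → [knulualutaga].
/moribivahirofka/: the rule's environment is not met; surfaces unchanged as [moribivahirofka].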